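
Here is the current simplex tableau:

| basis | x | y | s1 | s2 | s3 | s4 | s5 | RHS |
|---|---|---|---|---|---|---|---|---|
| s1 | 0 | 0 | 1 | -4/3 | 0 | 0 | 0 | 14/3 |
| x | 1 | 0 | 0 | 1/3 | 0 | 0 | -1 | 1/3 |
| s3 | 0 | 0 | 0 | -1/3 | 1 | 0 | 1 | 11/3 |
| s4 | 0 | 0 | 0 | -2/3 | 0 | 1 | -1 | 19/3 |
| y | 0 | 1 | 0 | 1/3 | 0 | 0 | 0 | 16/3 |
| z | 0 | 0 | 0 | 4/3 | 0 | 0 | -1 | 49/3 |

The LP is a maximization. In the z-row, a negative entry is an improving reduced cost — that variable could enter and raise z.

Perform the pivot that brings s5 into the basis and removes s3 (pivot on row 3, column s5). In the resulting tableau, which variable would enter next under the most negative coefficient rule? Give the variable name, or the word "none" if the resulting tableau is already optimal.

none

Pivot element 1. New z-row = old z-row − (-1)·(row 3/1).
Updated z-row coefficients: x: 0, y: 0, s1: 0, s2: 1, s3: 1, s4: 0, s5: 0.
No coefficient is strictly negative; the tableau after this pivot is optimal.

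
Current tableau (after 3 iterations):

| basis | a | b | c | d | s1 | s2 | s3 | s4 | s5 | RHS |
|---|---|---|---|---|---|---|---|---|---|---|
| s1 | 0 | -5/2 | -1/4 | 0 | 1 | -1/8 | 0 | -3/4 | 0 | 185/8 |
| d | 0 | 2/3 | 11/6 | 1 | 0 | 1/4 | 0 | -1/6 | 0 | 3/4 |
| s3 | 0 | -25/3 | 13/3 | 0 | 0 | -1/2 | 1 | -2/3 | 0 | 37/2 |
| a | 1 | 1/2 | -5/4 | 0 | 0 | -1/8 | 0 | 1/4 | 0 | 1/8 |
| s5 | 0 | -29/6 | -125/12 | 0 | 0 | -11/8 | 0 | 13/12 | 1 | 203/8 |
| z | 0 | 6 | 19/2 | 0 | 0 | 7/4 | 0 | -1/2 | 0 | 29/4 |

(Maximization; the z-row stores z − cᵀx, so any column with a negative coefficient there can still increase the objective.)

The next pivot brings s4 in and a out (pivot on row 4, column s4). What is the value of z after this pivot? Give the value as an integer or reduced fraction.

15/2

Minimum ratio for s4: (1/8)/(1/4) = 1/2.
z changes by −(z-row coeff of s4)·ratio = −(-1/2)·(1/2) = 1/4.
New z = 29/4 + (1/4) = 15/2.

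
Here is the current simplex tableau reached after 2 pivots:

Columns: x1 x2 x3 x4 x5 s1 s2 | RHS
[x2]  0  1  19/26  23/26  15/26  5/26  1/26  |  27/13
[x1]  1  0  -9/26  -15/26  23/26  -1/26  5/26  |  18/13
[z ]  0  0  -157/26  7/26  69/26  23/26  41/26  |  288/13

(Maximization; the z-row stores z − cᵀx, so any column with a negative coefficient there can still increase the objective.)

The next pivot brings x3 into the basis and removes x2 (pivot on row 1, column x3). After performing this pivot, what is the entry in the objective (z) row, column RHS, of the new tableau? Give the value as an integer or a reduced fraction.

Pivot element is row 1, column x3: 19/26.
Normalize row 1: new (row 1, RHS) = (27/13)/(19/26) = 54/19.
z-row ← z-row − (-157/26)·(new row 1): 288/13 − (-157/26)·(54/19) = 747/19.

747/19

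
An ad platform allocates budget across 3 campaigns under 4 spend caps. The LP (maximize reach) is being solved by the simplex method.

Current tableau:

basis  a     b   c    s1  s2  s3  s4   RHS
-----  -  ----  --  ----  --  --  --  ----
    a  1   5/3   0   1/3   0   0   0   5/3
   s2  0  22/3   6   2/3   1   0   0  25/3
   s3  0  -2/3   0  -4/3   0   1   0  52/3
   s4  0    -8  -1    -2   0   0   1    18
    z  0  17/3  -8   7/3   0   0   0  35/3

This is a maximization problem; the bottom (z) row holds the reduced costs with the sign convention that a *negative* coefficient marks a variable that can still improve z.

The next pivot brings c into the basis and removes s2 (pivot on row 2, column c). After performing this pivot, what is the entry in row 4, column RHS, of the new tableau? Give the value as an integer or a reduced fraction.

Pivot element is row 2, column c: 6.
Normalize row 2: new (row 2, RHS) = (25/3)/6 = 25/18.
row 4 ← row 4 − (-1)·(new row 2): 18 − (-1)·(25/18) = 349/18.

349/18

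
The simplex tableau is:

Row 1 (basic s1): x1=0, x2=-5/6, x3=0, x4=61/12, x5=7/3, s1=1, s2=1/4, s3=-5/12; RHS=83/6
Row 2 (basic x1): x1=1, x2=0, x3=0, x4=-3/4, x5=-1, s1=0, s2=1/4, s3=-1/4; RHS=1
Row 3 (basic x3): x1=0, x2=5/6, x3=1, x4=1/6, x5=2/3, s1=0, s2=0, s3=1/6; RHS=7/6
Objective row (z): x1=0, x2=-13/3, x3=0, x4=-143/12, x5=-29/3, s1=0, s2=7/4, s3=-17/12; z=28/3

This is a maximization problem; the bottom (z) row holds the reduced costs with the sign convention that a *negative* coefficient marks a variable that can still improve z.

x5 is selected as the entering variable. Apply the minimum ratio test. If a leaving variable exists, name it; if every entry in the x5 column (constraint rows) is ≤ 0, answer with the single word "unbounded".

x3

Ratios: row 1 (s1): (83/6)/(7/3) = 83/14; row 2 (x1): entry -1 ≤ 0, skip; row 3 (x3): (7/6)/(2/3) = 7/4.
Minimum ratio is in the x3 row, so x3 leaves.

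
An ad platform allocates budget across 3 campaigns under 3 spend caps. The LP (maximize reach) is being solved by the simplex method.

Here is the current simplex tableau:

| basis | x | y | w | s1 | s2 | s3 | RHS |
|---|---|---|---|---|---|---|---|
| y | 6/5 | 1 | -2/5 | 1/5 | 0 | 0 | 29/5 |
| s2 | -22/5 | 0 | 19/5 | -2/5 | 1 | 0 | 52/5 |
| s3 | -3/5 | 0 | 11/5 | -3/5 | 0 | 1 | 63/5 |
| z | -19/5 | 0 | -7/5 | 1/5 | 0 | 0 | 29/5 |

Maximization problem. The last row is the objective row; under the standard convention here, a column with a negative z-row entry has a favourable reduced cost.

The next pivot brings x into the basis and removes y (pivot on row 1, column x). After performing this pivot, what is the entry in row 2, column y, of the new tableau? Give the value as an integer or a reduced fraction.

Pivot element is row 1, column x: 6/5.
Normalize row 1: new (row 1, y) = 1/(6/5) = 5/6.
row 2 ← row 2 − (-22/5)·(new row 1): 0 − (-22/5)·(5/6) = 11/3.

11/3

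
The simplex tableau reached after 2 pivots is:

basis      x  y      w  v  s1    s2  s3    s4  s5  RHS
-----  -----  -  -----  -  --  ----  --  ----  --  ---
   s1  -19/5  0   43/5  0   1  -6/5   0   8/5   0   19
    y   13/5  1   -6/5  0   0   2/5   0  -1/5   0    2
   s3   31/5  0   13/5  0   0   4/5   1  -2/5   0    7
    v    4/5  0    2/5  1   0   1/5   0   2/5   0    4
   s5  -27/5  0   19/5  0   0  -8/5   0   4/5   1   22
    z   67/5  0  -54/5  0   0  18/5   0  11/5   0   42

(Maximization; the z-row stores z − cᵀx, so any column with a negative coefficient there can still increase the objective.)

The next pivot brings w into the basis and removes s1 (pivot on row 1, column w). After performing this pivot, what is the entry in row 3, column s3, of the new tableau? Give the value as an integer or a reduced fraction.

Pivot element is row 1, column w: 43/5.
Normalize row 1: new (row 1, s3) = 0/(43/5) = 0.
row 3 ← row 3 − (13/5)·(new row 1): 1 − (13/5)·0 = 1.

1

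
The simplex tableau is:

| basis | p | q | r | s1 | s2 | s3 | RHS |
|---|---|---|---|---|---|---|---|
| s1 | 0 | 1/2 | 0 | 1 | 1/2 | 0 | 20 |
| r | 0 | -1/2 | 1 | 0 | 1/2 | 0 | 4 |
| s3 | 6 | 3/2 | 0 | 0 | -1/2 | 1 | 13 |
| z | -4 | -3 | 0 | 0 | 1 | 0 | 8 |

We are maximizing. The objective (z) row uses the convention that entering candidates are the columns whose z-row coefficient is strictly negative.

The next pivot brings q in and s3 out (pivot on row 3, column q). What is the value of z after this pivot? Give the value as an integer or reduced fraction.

34

Minimum ratio for q: 13/(3/2) = 26/3.
z changes by −(z-row coeff of q)·ratio = −(-3)·(26/3) = 26.
New z = 8 + 26 = 34.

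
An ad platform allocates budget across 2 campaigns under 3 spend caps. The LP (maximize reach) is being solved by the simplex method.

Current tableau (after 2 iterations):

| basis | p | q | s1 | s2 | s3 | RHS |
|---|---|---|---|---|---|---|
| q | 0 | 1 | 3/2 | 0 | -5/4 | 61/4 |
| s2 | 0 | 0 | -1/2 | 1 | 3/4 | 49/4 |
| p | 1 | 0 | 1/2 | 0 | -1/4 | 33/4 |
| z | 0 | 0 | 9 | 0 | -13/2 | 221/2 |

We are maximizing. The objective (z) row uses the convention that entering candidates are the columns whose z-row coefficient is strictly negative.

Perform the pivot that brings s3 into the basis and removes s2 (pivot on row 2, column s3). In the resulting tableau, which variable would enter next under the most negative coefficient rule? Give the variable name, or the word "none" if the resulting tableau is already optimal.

Pivot element 3/4. New z-row = old z-row − (-13/2)·(row 2/(3/4)).
Updated z-row coefficients: p: 0, q: 0, s1: 14/3, s2: 26/3, s3: 0.
No coefficient is strictly negative; the tableau after this pivot is optimal.

none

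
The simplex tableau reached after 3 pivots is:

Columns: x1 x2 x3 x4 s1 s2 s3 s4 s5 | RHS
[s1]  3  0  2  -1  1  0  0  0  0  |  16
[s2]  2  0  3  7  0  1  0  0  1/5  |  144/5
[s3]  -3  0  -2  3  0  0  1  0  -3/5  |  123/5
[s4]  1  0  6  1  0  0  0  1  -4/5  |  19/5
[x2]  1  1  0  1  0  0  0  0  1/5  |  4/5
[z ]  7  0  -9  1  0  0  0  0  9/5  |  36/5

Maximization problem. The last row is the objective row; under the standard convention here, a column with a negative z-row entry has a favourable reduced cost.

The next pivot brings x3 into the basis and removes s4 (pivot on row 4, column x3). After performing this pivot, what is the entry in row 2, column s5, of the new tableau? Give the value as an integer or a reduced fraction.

Pivot element is row 4, column x3: 6.
Normalize row 4: new (row 4, s5) = (-4/5)/6 = -2/15.
row 2 ← row 2 − 3·(new row 4): 1/5 − 3·(-2/15) = 3/5.

3/5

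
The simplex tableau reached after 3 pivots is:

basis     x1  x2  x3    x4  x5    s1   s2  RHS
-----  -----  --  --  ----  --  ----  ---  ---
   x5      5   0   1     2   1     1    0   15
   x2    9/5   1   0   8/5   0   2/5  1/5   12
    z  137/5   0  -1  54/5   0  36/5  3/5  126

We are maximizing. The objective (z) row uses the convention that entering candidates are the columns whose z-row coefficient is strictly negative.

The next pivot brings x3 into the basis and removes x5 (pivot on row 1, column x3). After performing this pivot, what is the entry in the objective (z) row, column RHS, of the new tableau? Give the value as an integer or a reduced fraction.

141

Pivot element is row 1, column x3: 1.
Normalize row 1: new (row 1, RHS) = 15/1 = 15.
z-row ← z-row − (-1)·(new row 1): 126 − (-1)·15 = 141.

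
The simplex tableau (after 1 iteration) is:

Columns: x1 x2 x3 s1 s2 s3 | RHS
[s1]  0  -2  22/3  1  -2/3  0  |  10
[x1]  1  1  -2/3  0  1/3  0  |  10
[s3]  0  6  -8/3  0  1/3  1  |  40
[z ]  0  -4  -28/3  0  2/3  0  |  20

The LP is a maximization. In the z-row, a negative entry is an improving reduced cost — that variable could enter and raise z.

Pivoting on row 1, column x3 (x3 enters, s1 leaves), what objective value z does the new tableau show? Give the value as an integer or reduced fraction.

360/11

Minimum ratio for x3: 10/(22/3) = 15/11.
z changes by −(z-row coeff of x3)·ratio = −(-28/3)·(15/11) = 140/11.
New z = 20 + (140/11) = 360/11.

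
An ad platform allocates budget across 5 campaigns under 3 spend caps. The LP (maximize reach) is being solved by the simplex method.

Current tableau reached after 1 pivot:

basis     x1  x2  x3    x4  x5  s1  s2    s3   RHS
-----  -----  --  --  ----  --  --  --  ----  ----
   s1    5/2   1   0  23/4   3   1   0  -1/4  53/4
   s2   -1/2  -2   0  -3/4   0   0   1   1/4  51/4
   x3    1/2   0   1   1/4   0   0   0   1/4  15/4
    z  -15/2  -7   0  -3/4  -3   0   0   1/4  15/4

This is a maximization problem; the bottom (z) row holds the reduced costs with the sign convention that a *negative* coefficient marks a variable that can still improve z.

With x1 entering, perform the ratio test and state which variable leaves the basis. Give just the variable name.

s1

Ratios: row 1 (s1): (53/4)/(5/2) = 53/10; row 2 (s2): entry -1/2 ≤ 0, skip; row 3 (x3): (15/4)/(1/2) = 15/2.
Minimum ratio 53/10 is in the s1 row, so s1 leaves.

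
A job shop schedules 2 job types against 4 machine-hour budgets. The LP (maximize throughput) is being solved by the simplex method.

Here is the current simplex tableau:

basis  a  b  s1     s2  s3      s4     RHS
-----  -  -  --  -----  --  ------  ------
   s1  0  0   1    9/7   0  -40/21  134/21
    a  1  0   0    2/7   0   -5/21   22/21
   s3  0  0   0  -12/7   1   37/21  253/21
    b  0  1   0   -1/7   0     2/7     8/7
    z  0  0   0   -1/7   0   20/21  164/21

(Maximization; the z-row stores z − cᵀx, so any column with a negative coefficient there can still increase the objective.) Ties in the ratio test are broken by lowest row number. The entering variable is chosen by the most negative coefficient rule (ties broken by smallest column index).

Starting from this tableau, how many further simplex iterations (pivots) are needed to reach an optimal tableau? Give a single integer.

pivot: s2 in, a out → z = 25/3
No improving column remains; optimal.

1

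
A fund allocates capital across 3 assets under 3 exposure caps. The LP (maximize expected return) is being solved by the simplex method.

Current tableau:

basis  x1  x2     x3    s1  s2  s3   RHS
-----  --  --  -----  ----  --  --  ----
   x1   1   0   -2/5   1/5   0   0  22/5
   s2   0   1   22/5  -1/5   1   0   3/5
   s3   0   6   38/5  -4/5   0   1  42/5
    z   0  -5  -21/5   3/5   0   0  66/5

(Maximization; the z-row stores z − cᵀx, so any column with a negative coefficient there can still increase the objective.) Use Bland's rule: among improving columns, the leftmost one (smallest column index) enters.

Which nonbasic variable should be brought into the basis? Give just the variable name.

x2

Objective-row coefficients: x1: 0, x2: -5, x3: -21/5, s1: 3/5, s2: 0, s3: 0.
Improving columns: x2, x3. Bland's rule picks the smallest column index → x2.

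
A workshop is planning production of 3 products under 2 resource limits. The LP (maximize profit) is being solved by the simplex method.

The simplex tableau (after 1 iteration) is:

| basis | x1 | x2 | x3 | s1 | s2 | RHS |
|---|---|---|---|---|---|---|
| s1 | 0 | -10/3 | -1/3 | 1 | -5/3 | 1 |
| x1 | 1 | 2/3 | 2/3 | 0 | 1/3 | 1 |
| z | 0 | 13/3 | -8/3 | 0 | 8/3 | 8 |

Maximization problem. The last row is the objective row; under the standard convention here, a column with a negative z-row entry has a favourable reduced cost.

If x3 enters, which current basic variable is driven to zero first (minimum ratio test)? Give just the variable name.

Ratios: row 1 (s1): entry -1/3 ≤ 0, skip; row 2 (x1): 1/(2/3) = 3/2.
Minimum ratio 3/2 is in the x1 row, so x1 leaves.

x1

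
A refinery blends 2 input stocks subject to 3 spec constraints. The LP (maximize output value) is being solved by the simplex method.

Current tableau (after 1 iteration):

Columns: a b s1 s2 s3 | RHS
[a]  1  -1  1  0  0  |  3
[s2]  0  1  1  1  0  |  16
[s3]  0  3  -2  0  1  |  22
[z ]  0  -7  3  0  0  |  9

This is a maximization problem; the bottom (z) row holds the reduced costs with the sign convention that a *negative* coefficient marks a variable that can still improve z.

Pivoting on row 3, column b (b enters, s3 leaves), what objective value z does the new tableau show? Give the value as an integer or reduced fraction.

Minimum ratio for b: 22/3 = 22/3.
z changes by −(z-row coeff of b)·ratio = −(-7)·(22/3) = 154/3.
New z = 9 + (154/3) = 181/3.

181/3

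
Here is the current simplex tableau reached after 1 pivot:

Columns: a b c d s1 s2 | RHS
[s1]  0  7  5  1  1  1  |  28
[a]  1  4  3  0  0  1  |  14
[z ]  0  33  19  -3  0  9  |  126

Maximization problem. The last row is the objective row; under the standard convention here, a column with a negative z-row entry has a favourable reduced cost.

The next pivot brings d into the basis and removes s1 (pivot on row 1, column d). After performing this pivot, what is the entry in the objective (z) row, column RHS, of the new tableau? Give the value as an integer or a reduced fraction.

210

Pivot element is row 1, column d: 1.
Normalize row 1: new (row 1, RHS) = 28/1 = 28.
z-row ← z-row − (-3)·(new row 1): 126 − (-3)·28 = 210.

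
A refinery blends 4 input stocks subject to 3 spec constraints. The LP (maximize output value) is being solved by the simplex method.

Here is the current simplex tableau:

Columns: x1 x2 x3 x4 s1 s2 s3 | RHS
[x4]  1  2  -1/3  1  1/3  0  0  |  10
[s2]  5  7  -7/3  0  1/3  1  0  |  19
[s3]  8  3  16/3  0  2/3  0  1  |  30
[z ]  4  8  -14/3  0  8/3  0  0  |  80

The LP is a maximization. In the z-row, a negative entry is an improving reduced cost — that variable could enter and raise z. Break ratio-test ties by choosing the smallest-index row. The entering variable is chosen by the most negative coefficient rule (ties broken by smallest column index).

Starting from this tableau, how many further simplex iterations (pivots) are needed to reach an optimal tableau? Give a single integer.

pivot: x3 in, s3 out → z = 425/4
No improving column remains; optimal.

1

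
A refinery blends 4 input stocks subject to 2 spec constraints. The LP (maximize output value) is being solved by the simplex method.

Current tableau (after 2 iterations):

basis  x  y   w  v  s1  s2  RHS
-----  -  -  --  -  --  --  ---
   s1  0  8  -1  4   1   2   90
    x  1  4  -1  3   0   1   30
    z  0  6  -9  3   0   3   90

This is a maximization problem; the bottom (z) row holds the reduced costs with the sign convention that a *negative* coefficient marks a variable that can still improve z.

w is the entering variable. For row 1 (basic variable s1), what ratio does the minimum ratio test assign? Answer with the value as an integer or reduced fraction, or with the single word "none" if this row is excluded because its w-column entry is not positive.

The w entry in row 1 is -1 ≤ 0, so this row gives no ratio.

none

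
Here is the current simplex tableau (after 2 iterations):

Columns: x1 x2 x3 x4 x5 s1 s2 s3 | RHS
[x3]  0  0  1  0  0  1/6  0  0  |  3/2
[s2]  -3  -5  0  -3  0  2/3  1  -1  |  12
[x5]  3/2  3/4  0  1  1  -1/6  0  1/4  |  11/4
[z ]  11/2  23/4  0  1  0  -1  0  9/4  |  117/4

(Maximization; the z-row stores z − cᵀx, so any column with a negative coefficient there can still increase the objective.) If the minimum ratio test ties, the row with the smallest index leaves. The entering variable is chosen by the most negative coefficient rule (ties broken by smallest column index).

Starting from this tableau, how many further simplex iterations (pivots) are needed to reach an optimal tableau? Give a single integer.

pivot: s1 in, x3 out → z = 153/4
No improving column remains; optimal.

1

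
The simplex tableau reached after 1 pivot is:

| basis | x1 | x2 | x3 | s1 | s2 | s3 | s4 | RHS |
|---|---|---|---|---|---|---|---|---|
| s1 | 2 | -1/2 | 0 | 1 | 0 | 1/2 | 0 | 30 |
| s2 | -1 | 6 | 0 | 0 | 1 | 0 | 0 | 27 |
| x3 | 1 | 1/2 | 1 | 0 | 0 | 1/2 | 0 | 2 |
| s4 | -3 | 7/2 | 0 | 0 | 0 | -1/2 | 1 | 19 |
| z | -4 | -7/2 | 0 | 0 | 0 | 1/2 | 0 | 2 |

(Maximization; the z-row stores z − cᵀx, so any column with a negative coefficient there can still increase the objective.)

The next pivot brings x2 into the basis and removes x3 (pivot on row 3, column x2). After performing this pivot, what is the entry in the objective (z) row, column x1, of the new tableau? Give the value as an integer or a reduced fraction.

Pivot element is row 3, column x2: 1/2.
Normalize row 3: new (row 3, x1) = 1/(1/2) = 2.
z-row ← z-row − (-7/2)·(new row 3): -4 − (-7/2)·2 = 3.

3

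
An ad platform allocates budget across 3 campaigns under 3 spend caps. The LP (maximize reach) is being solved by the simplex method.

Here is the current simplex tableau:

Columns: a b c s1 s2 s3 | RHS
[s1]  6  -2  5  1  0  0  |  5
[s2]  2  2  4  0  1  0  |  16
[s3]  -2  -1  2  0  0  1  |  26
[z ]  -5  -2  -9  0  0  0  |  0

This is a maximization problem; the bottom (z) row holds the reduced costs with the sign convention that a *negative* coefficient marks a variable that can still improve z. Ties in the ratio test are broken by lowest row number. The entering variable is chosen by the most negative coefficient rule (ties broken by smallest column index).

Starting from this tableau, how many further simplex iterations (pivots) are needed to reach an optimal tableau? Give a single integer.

2

pivot: c in, s1 out → z = 9
pivot: b in, s2 out → z = 83/3
No improving column remains; optimal.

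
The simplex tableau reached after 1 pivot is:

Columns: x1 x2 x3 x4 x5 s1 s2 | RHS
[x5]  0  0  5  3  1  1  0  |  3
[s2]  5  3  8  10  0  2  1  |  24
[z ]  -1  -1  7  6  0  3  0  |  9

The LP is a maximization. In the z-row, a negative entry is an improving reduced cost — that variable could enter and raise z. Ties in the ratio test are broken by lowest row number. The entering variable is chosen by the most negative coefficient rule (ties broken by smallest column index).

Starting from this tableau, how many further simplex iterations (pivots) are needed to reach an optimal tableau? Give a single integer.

2

pivot: x1 in, s2 out → z = 69/5
pivot: x2 in, x1 out → z = 17
No improving column remains; optimal.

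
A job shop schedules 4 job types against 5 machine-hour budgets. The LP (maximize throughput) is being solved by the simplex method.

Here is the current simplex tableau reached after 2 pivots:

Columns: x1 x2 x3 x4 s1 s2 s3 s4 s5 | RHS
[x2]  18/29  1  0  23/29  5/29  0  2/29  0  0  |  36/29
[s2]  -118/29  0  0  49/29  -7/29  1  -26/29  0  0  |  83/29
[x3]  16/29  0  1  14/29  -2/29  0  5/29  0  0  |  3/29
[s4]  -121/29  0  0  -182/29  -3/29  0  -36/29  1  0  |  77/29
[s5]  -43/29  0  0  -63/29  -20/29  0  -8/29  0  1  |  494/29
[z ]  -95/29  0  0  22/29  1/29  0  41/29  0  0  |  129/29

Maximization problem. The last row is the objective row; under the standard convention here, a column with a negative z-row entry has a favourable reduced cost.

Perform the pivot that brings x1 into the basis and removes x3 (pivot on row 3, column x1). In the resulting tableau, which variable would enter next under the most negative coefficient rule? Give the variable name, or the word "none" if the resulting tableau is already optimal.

s1

Pivot element 16/29. New z-row = old z-row − (-95/29)·(row 3/(16/29)).
Updated z-row coefficients: x1: 0, x2: 0, x3: 95/16, x4: 29/8, s1: -3/8, s2: 0, s3: 39/16, s4: 0, s5: 0.
The most negative is -3/8 in column s1, so s1 would enter next.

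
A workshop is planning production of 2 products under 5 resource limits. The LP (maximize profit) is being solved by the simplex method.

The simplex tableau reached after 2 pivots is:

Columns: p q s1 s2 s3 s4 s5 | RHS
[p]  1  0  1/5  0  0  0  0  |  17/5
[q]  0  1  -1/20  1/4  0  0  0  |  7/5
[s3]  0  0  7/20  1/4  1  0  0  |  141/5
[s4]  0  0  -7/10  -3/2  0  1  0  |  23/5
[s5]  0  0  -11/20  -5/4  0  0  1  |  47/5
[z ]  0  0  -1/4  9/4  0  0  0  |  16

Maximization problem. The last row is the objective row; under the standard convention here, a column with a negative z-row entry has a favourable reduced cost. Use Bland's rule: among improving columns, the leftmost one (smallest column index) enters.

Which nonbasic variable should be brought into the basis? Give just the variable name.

Objective-row coefficients: p: 0, q: 0, s1: -1/4, s2: 9/4, s3: 0, s4: 0, s5: 0.
Improving columns: s1. Bland's rule picks the smallest column index → s1.

s1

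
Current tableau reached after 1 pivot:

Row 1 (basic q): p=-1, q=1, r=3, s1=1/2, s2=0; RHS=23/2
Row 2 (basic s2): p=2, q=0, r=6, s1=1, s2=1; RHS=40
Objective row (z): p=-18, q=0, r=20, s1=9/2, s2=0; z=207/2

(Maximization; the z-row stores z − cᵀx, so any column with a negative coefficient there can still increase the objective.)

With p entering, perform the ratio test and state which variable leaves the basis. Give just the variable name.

Ratios: row 1 (q): entry -1 ≤ 0, skip; row 2 (s2): 40/2 = 20.
Minimum ratio 20 is in the s2 row, so s2 leaves.

s2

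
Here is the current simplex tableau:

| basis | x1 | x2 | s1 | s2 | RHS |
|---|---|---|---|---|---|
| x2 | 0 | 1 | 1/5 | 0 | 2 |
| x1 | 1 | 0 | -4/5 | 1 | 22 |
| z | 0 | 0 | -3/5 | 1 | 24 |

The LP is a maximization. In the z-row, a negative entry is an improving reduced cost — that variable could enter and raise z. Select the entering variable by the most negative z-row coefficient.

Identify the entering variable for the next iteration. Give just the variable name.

s1

Objective-row coefficients: x1: 0, x2: 0, s1: -3/5, s2: 1.
The most negative is -3/5 in column s1, so s1 enters.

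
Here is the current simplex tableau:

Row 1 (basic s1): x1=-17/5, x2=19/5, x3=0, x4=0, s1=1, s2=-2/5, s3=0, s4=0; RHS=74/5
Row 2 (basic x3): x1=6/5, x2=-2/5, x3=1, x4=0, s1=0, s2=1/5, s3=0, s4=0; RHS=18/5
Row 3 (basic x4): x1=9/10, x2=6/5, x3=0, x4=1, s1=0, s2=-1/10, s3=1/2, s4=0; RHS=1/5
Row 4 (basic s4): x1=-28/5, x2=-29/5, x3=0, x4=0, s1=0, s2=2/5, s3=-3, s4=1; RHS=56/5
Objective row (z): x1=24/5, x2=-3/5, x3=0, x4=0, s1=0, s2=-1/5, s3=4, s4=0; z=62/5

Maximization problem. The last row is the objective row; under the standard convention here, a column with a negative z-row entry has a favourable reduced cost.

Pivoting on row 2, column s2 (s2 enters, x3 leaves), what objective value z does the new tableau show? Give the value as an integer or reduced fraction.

16

Minimum ratio for s2: (18/5)/(1/5) = 18.
z changes by −(z-row coeff of s2)·ratio = −(-1/5)·18 = 18/5.
New z = 62/5 + (18/5) = 16.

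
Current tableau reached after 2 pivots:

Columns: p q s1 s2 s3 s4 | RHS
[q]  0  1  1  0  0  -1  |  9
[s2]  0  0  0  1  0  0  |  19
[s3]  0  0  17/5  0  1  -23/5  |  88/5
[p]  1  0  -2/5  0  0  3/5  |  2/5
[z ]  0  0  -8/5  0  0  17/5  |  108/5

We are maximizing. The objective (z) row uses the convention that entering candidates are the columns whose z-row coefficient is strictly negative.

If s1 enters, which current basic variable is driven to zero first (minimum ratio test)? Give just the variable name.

Ratios: row 1 (q): 9/1 = 9; row 2 (s2): entry 0 ≤ 0, skip; row 3 (s3): (88/5)/(17/5) = 88/17; row 4 (p): entry -2/5 ≤ 0, skip.
Minimum ratio 88/17 is in the s3 row, so s3 leaves.

s3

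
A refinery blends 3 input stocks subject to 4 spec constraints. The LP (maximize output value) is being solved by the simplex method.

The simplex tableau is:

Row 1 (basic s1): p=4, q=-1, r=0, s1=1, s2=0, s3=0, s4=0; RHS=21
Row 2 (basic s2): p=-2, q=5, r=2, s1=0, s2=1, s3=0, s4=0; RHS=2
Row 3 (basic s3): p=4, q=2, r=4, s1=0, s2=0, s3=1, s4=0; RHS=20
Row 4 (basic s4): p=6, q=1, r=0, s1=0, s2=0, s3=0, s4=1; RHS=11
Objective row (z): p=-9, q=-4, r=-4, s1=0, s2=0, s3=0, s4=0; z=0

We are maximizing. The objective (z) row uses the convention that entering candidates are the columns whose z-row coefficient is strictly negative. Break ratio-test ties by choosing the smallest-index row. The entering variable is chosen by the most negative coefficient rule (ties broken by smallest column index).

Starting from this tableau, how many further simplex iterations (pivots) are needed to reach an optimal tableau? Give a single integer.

2

pivot: p in, s4 out → z = 33/2
pivot: r in, s2 out → z = 167/6
No improving column remains; optimal.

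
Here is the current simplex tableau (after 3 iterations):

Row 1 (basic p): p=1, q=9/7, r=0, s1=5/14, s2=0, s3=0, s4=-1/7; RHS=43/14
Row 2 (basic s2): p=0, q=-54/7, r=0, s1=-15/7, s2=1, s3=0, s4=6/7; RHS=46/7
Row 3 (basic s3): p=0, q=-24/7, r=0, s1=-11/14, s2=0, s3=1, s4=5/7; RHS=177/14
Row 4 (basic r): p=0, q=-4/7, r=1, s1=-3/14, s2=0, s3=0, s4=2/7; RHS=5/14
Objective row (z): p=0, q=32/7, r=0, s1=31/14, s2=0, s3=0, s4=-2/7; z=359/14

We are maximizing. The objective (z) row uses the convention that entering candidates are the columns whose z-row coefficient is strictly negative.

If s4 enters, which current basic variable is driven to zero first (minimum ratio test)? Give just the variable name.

r

Ratios: row 1 (p): entry -1/7 ≤ 0, skip; row 2 (s2): (46/7)/(6/7) = 23/3; row 3 (s3): (177/14)/(5/7) = 177/10; row 4 (r): (5/14)/(2/7) = 5/4.
Minimum ratio 5/4 is in the r row, so r leaves.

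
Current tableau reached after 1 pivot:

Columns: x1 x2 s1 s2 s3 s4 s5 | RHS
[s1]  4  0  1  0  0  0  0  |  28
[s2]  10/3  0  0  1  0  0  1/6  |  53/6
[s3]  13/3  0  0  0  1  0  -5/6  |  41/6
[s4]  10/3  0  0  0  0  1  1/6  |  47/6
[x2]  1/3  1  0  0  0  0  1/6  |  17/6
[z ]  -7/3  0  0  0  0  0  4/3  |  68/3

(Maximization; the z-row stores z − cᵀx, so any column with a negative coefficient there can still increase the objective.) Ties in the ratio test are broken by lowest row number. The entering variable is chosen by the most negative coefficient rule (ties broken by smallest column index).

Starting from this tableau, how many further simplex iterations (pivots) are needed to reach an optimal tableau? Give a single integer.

pivot: x1 in, s3 out → z = 685/26
No improving column remains; optimal.

1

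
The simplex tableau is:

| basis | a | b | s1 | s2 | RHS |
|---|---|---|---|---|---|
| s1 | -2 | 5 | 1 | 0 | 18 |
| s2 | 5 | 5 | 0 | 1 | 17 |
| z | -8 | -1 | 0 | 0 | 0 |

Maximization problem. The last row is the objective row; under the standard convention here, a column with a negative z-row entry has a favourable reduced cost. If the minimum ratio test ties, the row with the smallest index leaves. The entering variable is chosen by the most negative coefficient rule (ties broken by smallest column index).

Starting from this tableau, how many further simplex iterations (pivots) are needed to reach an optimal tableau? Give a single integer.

pivot: a in, s2 out → z = 136/5
No improving column remains; optimal.

1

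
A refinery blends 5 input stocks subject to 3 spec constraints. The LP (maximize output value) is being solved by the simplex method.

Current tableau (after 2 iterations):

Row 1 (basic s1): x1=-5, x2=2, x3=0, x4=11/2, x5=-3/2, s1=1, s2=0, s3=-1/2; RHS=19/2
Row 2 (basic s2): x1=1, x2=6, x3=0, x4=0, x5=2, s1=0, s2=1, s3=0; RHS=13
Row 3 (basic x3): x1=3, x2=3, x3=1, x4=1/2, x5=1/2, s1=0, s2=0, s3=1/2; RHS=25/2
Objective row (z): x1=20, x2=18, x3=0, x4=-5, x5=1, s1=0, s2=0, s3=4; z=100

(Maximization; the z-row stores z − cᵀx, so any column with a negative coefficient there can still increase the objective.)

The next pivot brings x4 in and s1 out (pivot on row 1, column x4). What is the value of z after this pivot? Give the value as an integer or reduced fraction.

Minimum ratio for x4: (19/2)/(11/2) = 19/11.
z changes by −(z-row coeff of x4)·ratio = −(-5)·(19/11) = 95/11.
New z = 100 + (95/11) = 1195/11.

1195/11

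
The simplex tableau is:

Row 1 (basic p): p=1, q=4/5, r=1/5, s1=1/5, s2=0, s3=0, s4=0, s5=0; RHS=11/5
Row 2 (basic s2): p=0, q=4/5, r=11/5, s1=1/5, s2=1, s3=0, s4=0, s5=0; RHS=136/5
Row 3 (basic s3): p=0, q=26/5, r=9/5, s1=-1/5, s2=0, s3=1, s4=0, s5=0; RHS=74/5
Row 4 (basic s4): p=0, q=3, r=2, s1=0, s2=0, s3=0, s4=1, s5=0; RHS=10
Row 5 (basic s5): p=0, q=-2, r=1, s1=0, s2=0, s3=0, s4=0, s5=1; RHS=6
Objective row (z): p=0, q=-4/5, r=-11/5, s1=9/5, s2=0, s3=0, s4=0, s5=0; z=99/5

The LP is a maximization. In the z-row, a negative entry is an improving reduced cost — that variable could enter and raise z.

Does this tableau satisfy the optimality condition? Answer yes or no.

no

Column q has objective-row coefficient -4/5, which is negative; an improving pivot exists, so not yet optimal.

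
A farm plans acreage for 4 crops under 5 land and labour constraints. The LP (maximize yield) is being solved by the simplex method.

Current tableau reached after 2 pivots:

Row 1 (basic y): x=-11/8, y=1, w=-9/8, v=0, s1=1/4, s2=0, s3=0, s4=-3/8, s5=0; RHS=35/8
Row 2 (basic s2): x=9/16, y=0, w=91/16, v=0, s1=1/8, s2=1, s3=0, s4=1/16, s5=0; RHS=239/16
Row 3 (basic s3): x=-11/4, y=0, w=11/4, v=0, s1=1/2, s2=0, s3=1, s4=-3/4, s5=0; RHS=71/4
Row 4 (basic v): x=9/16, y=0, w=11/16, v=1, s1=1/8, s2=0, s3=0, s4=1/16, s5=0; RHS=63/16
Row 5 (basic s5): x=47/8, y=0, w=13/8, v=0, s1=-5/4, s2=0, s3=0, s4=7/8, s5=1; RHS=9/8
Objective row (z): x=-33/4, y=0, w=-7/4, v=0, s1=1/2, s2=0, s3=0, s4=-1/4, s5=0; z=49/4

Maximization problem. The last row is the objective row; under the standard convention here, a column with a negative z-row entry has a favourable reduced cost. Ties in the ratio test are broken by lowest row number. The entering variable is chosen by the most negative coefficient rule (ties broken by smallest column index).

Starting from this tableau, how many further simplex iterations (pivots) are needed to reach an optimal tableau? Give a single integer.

pivot: x in, s5 out → z = 650/47
pivot: s1 in, v out → z = 770/23
No improving column remains; optimal.

2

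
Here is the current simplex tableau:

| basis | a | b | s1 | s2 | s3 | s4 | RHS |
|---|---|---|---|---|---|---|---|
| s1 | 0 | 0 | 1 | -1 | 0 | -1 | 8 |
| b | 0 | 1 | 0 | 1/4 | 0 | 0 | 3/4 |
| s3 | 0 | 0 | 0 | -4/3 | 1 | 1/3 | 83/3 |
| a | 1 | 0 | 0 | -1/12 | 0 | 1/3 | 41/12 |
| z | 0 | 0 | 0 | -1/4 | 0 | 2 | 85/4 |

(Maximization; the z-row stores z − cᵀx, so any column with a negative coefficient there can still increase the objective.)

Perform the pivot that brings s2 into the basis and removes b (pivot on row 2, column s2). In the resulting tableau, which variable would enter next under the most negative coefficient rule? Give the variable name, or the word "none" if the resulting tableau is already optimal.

Pivot element 1/4. New z-row = old z-row − (-1/4)·(row 2/(1/4)).
Updated z-row coefficients: a: 0, b: 1, s1: 0, s2: 0, s3: 0, s4: 2.
No coefficient is strictly negative; the tableau after this pivot is optimal.

none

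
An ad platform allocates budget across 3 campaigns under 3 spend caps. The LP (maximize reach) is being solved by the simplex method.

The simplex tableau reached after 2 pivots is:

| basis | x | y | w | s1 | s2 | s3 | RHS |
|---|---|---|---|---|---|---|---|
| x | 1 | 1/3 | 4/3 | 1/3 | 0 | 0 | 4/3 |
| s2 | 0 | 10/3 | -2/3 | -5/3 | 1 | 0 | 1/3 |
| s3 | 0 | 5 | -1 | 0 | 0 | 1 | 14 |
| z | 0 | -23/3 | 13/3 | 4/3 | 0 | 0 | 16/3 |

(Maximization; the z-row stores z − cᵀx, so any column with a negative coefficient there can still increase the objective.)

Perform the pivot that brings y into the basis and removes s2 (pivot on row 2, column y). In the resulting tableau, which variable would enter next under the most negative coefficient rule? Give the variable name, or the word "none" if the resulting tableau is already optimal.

s1

Pivot element 10/3. New z-row = old z-row − (-23/3)·(row 2/(10/3)).
Updated z-row coefficients: x: 0, y: 0, w: 14/5, s1: -5/2, s2: 23/10, s3: 0.
The most negative is -5/2 in column s1, so s1 would enter next.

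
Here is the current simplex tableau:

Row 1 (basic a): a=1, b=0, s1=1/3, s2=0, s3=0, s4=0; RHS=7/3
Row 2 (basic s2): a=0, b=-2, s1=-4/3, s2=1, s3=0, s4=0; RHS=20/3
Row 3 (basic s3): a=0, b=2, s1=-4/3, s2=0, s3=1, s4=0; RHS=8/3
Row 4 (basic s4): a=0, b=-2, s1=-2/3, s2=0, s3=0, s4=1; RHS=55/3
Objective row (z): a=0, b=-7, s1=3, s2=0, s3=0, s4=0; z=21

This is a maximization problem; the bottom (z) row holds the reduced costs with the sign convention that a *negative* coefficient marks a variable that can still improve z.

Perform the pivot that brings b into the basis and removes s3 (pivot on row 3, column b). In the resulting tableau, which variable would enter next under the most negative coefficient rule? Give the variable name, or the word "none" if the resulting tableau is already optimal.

s1

Pivot element 2. New z-row = old z-row − (-7)·(row 3/2).
Updated z-row coefficients: a: 0, b: 0, s1: -5/3, s2: 0, s3: 7/2, s4: 0.
The most negative is -5/3 in column s1, so s1 would enter next.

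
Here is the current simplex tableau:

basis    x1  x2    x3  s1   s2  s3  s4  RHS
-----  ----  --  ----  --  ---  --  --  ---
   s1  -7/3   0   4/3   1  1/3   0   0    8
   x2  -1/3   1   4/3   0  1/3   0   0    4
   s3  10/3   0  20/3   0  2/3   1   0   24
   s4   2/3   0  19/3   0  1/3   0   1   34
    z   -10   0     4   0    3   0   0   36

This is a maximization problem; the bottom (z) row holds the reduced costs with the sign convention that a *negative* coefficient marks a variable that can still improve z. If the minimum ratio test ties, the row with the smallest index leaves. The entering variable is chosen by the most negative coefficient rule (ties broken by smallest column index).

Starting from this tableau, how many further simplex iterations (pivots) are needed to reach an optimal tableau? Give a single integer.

pivot: x1 in, s3 out → z = 108
No improving column remains; optimal.

1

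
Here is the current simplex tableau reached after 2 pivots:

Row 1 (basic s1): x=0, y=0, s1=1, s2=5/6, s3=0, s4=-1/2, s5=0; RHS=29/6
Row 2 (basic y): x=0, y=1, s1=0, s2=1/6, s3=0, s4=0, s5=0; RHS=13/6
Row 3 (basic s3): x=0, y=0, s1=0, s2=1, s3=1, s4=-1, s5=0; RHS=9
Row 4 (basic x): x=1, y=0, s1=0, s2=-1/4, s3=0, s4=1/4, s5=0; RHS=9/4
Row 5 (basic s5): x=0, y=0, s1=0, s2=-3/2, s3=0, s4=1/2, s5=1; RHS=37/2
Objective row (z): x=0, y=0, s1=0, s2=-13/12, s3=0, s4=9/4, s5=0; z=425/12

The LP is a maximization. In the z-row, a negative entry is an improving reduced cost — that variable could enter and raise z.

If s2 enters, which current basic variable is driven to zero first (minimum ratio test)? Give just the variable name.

s1

Ratios: row 1 (s1): (29/6)/(5/6) = 29/5; row 2 (y): (13/6)/(1/6) = 13; row 3 (s3): 9/1 = 9; row 4 (x): entry -1/4 ≤ 0, skip; row 5 (s5): entry -3/2 ≤ 0, skip.
Minimum ratio 29/5 is in the s1 row, so s1 leaves.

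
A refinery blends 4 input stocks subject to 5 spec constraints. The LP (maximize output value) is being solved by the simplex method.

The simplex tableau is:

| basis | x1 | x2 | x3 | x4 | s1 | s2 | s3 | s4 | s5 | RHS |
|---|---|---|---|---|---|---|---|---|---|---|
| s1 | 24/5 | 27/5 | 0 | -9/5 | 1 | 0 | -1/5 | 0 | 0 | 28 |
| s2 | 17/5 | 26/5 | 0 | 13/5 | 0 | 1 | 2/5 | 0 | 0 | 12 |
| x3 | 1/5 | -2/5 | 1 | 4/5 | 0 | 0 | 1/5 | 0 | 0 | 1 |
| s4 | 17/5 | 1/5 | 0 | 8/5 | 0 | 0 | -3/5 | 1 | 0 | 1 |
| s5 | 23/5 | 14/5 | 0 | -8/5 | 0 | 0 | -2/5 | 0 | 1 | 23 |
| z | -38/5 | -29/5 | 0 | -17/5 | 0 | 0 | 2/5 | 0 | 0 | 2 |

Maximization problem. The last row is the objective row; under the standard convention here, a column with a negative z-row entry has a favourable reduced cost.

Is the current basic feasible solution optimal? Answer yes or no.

no

Column x1 has objective-row coefficient -38/5, which is negative; an improving pivot exists, so not yet optimal.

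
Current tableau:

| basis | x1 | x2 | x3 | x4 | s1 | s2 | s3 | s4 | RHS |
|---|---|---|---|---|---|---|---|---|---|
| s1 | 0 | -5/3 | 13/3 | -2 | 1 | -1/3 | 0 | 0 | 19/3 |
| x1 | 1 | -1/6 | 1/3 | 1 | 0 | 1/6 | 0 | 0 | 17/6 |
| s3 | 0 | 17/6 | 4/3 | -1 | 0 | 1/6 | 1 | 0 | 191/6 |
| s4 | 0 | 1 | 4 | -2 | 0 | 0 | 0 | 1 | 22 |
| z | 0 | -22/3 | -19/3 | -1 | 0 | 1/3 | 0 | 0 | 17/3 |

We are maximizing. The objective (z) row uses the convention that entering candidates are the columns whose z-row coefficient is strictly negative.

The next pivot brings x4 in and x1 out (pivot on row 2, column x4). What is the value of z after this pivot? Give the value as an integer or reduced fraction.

17/2

Minimum ratio for x4: (17/6)/1 = 17/6.
z changes by −(z-row coeff of x4)·ratio = −(-1)·(17/6) = 17/6.
New z = 17/3 + (17/6) = 17/2.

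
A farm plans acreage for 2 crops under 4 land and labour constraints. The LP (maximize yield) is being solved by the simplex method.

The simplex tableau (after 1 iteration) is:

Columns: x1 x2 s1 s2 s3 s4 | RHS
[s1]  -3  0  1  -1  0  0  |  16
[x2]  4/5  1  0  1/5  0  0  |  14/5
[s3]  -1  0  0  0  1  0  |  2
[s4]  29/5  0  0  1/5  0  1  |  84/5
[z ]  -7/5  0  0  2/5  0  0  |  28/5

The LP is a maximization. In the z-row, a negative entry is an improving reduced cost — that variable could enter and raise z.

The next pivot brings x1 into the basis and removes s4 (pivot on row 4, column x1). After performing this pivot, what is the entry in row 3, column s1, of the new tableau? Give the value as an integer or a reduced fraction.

Pivot element is row 4, column x1: 29/5.
Normalize row 4: new (row 4, s1) = 0/(29/5) = 0.
row 3 ← row 3 − (-1)·(new row 4): 0 − (-1)·0 = 0.

0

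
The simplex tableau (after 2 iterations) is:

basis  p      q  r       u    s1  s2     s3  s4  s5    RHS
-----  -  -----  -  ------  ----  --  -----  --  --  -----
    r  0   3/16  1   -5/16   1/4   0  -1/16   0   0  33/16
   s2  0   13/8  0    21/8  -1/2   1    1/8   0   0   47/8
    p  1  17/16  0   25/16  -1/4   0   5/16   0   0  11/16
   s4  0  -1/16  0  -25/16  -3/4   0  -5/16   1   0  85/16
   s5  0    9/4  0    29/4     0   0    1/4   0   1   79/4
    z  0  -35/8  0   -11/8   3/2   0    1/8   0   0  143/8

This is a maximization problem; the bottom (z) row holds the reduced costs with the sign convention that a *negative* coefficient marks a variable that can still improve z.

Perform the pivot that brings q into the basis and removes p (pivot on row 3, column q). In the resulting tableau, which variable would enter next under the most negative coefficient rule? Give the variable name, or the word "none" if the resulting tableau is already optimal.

none

Pivot element 17/16. New z-row = old z-row − (-35/8)·(row 3/(17/16)).
Updated z-row coefficients: p: 70/17, q: 0, r: 0, u: 86/17, s1: 8/17, s2: 0, s3: 24/17, s4: 0, s5: 0.
No coefficient is strictly negative; the tableau after this pivot is optimal.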